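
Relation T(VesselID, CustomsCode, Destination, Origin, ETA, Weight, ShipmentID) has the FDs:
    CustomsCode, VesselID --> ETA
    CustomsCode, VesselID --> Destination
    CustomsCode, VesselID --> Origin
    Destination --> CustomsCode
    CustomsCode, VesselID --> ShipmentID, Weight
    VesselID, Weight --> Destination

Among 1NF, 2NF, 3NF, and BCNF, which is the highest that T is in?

3NF

Candidate keys: {CustomsCode, VesselID}, {Destination, VesselID}, {VesselID, Weight}. Prime attributes: {CustomsCode, Destination, VesselID, Weight}.
Destination --> CustomsCode breaks BCNF: {Destination}⁺ = {CustomsCode, Destination}, so {Destination} is not a superkey.
Its right-hand attributes {CustomsCode} are all prime, as are those of every other non-superkey FD — the relation is in 3NF.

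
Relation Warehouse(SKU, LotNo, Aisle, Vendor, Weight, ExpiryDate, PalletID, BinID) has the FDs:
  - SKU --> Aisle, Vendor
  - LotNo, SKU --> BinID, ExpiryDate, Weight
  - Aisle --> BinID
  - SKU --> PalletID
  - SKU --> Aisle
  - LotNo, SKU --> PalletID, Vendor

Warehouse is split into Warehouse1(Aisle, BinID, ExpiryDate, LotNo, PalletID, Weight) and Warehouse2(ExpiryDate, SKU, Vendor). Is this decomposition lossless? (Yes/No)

Warehouse1 ∩ Warehouse2 = {ExpiryDate}; its closure under F is {ExpiryDate}.
The closure covers neither Warehouse1 nor Warehouse2 entirely; the join is not lossless.

No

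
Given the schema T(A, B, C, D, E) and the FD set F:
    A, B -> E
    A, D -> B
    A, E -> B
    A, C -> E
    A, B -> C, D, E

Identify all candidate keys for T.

{A, B}, {A, C}, {A, D}, {A, E}

{A} never appears on the right of any FD, so every key must include it.
{A, B} is a candidate key since {A, B}⁺ = {A, B, C, D, E} covers every attribute.
{A, C} is a candidate key since {A, C}⁺ = {A, B, C, D, E} covers every attribute.
{A, D} is a candidate key since {A, D}⁺ = {A, B, C, D, E} covers every attribute.
{A, E} is a candidate key since {A, E}⁺ = {A, B, C, D, E} covers every attribute.
No proper subset of any of these is a key, and no other minimal superkey exists.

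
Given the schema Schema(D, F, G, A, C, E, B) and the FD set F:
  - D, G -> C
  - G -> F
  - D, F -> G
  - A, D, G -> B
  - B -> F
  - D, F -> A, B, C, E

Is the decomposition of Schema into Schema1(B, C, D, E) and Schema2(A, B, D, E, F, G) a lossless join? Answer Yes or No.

The shared attributes are {B, D, E} and {B, D, E}⁺ = {A, B, C, D, E, F, G}.
Schema1 is contained in that closure, so Schema1 ∩ Schema2 -> Schema1 holds and the join is lossless.

Yes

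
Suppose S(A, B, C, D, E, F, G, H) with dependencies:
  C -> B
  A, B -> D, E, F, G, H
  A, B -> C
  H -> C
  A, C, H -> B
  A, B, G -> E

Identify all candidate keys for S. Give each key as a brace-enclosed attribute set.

{A, B}, {A, C}, {A, H}

{A} never appears on the right of any FD, so every key must include it.
{A, B} is a candidate key since {A, B}⁺ = {A, B, C, D, E, F, G, H} covers every attribute.
{A, C} is a candidate key since {A, C}⁺ = {A, B, C, D, E, F, G, H} covers every attribute.
{A, H} is a candidate key since {A, H}⁺ = {A, B, C, D, E, F, G, H} covers every attribute.
No proper subset of any of these is a key, and no other minimal superkey exists.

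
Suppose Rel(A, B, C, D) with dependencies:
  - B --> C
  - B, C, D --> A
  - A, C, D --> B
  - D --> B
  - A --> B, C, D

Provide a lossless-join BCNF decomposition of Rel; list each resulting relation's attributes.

Candidate keys of the original relation: {A}, {D}.
{A, B, C, D}: {B} determines {B, C} here but is not a superkey — split on B --> C, giving {B, C} and {A, B, D}.
{B, C}: every determinant is a superkey — BCNF.
{A, B, D}: every determinant is a superkey — BCNF.

{A, B, D}; {B, C}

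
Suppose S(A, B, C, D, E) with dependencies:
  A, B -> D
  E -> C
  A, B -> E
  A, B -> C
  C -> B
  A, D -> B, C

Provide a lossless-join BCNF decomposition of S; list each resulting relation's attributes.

{A, D, E}; {B, C}; {C, E}

Candidate keys of the original relation: {A, B}, {A, C}, {A, D}, {A, E}.
Within {A, B, C, D, E}: {E}⁺ ∩ {A, B, C, D, E} = {B, C, E}, not the whole set, so E -> B, C violates BCNF; decompose into {B, C, E} and {A, D, E}.
Within {B, C, E}: {C}⁺ ∩ {B, C, E} = {B, C}, not the whole set, so C -> B violates BCNF; decompose into {B, C} and {C, E}.
{B, C}: every determinant is a superkey — BCNF.
{C, E}: every determinant is a superkey — BCNF.
{A, D, E}: every determinant is a superkey — BCNF.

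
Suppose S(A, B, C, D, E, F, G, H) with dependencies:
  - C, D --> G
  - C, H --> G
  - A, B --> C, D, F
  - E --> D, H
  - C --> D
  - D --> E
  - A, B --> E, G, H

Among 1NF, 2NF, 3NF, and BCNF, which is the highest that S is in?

2NF

Candidate key: {A, B}. Prime attributes: {A, B}.
For C, D --> G we have {C, D}⁺ = {C, D, E, G, H}; {C, D} is not a superkey, so BCNF fails.
C, D --> G has non-prime {G} on the right and a non-superkey on the left, so 3NF fails.
No non-prime attribute depends on a proper subset of any candidate key, so 2NF holds.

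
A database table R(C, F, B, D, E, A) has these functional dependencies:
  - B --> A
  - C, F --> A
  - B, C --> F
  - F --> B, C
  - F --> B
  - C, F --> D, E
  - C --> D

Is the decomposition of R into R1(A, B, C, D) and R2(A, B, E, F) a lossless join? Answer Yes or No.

The shared attributes are {A, B} and {A, B}⁺ = {A, B}.
The closure covers neither R1 nor R2 entirely; the join is not lossless.

No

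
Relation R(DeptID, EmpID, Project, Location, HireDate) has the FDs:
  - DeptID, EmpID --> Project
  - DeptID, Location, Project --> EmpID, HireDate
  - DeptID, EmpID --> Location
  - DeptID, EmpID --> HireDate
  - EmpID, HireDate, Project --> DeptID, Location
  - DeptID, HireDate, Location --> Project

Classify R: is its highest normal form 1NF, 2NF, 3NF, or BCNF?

Candidate keys: {DeptID, EmpID}, {DeptID, HireDate, Location}, {DeptID, Location, Project}, {EmpID, HireDate, Project}. Prime attributes: {DeptID, EmpID, HireDate, Location, Project}.
The left-hand side of every FD is a superkey, so BCNF is satisfied.

BCNF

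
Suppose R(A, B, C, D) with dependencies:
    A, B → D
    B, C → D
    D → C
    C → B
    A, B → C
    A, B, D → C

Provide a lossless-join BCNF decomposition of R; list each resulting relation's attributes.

Candidate keys of the original relation: {A, B}, {A, C}, {A, D}.
Within {A, B, C, D}: {B, C}⁺ ∩ {A, B, C, D} = {B, C, D}, not the whole set, so B, C → D violates BCNF; decompose into {B, C, D} and {A, B, C}.
{B, C, D} has no BCNF violation.
Within {A, B, C}: {C}⁺ ∩ {A, B, C} = {B, C}, not the whole set, so C → B violates BCNF; decompose into {B, C} and {A, C}.
{B, C} has no BCNF violation.
{A, C} has no BCNF violation.

{A, C}; {B, C, D}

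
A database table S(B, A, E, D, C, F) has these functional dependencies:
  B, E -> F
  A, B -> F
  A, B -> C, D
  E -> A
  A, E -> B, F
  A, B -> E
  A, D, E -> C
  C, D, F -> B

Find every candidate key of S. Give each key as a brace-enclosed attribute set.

{A, B}, {A, C, D, F}, {E}

{E} is a candidate key since {E}⁺ = {A, B, C, D, E, F} covers every attribute.
{A, B} is a candidate key since {A, B}⁺ = {A, B, C, D, E, F} covers every attribute.
{A, C, D, F} is a candidate key since {A, C, D, F}⁺ = {A, B, C, D, E, F} covers every attribute.
These are minimal and exhaustive — every other superkey contains one of them.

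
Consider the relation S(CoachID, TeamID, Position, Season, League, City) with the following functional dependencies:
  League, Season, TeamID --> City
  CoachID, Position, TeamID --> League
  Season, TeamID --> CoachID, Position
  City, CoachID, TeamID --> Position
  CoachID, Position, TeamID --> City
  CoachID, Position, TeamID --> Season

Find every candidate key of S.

{City, CoachID, TeamID}, {CoachID, Position, TeamID}, {Season, TeamID}

{TeamID} never appears on the right of any FD, so every key must include it.
Closure of {Season, TeamID} is {City, CoachID, League, Position, Season, TeamID}, the whole schema; {Season, TeamID} is a candidate key.
Closure of {City, CoachID, TeamID} is {City, CoachID, League, Position, Season, TeamID}, the whole schema; {City, CoachID, TeamID} is a candidate key.
Closure of {CoachID, Position, TeamID} is {City, CoachID, League, Position, Season, TeamID}, the whole schema; {CoachID, Position, TeamID} is a candidate key.
Any other superkey properly contains one of these, so there are no further candidate keys.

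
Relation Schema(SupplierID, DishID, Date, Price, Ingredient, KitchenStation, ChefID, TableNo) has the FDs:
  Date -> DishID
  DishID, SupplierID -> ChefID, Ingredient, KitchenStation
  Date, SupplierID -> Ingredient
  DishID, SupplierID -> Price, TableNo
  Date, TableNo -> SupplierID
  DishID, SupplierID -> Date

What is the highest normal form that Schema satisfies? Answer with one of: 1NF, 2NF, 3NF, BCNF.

Candidate keys: {Date, SupplierID}, {Date, TableNo}, {DishID, SupplierID}. Prime attributes: {Date, DishID, SupplierID, TableNo}.
Date -> DishID breaks BCNF: {Date}⁺ = {Date, DishID}, so {Date} is not a superkey.
Its right-hand attributes {DishID} are all prime, as are those of every other non-superkey FD — the relation is in 3NF.

3NF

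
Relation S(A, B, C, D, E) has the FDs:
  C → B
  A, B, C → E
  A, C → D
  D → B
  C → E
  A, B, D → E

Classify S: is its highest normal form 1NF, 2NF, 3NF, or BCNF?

1NF

Candidate key: {A, C}. Prime attributes: {A, C}.
C → B breaks BCNF: {C}⁺ = {B, C, E}, so {C} is not a superkey.
C → B has non-prime {B} on the right and a non-superkey on the left, so 3NF fails.
The proper key subset {C} of {A, C} determines non-prime {B, E}, so the relation is not even in 2NF.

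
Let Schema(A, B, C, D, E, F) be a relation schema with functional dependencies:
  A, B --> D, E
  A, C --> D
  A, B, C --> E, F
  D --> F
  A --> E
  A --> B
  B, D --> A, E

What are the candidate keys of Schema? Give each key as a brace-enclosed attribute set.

{A, C}, {B, C, D}

Attributes never on any right-hand side: {C} — every candidate key must contain it.
Closure of {A, C} is {A, B, C, D, E, F}, the whole schema; {A, C} is a candidate key.
Closure of {B, C, D} is {A, B, C, D, E, F}, the whole schema; {B, C, D} is a candidate key.
No proper subset of any of these is a key, and no other minimal superkey exists.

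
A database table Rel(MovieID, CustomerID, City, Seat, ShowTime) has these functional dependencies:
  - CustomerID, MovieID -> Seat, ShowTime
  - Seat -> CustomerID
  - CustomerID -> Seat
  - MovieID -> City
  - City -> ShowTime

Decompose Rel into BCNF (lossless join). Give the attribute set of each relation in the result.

Candidate keys of the original relation: {CustomerID, MovieID}, {MovieID, Seat}.
In {City, CustomerID, MovieID, Seat, ShowTime}, {Seat} is not a superkey ({Seat}⁺ restricted to this set is {CustomerID, Seat}), so split on Seat -> CustomerID into {CustomerID, Seat} and {City, MovieID, Seat, ShowTime}.
{CustomerID, Seat} is in BCNF.
In {City, MovieID, Seat, ShowTime}, {MovieID} is not a superkey ({MovieID}⁺ restricted to this set is {City, MovieID, ShowTime}), so split on MovieID -> City, ShowTime into {City, MovieID, ShowTime} and {MovieID, Seat}.
In {City, MovieID, ShowTime}, {City} is not a superkey ({City}⁺ restricted to this set is {City, ShowTime}), so split on City -> ShowTime into {City, ShowTime} and {City, MovieID}.
{City, ShowTime} is in BCNF.
{City, MovieID} is in BCNF.
{MovieID, Seat} is in BCNF.

{City, MovieID}; {City, ShowTime}; {CustomerID, Seat}; {MovieID, Seat}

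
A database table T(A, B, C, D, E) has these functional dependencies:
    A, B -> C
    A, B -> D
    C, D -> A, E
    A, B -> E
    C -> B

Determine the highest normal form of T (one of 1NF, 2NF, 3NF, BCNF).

Candidate keys: {A, B}, {A, C}, {C, D}. Prime attributes: {A, B, C, D}.
For C -> B we have {C}⁺ = {B, C}; {C} is not a superkey, so BCNF fails.
Since {B} ⊆ prime attributes and every other non-superkey FD also has a prime right side, the schema is in 3NF.

3NF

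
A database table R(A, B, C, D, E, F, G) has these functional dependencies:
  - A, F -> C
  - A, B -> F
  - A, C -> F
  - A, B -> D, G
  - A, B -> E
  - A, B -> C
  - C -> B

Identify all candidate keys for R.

No FD produces {A}, so it must be in every candidate key.
{A, B}⁺ = {A, B, C, D, E, F, G}, which is every attribute, so {A, B} is a candidate key.
{A, C}⁺ = {A, B, C, D, E, F, G}, which is every attribute, so {A, C} is a candidate key.
{A, F}⁺ = {A, B, C, D, E, F, G}, which is every attribute, so {A, F} is a candidate key.
No proper subset of any of these is a key, and no other minimal superkey exists.

{A, B}, {A, C}, {A, F}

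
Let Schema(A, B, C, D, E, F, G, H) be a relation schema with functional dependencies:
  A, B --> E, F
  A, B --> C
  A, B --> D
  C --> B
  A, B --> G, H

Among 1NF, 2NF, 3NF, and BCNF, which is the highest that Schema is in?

Candidate keys: {A, B}, {A, C}. Prime attributes: {A, B, C}.
C --> B: {C}⁺ = {B, C}, which is not all of the attributes, so the left side is not a superkey — BCNF is violated.
But every attribute on its right side ({B}) is prime, and the same holds for every other non-superkey FD, so 3NF still holds.

3NF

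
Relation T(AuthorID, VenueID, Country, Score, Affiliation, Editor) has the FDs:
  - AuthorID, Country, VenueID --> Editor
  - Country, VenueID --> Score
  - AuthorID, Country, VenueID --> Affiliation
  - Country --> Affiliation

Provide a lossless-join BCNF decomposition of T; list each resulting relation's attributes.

Candidate key of the original relation: {AuthorID, Country, VenueID}.
In {Affiliation, AuthorID, Country, Editor, Score, VenueID}, {Country, VenueID} is not a superkey ({Country, VenueID}⁺ restricted to this set is {Affiliation, Country, Score, VenueID}), so split on Country, VenueID --> Affiliation, Score into {Affiliation, Country, Score, VenueID} and {AuthorID, Country, Editor, VenueID}.
In {Affiliation, Country, Score, VenueID}, {Country} is not a superkey ({Country}⁺ restricted to this set is {Affiliation, Country}), so split on Country --> Affiliation into {Affiliation, Country} and {Country, Score, VenueID}.
{Affiliation, Country}: every determinant is a superkey — BCNF.
{Country, Score, VenueID}: every determinant is a superkey — BCNF.
{AuthorID, Country, Editor, VenueID}: every determinant is a superkey — BCNF.

{Affiliation, Country}; {AuthorID, Country, Editor, VenueID}; {Country, Score, VenueID}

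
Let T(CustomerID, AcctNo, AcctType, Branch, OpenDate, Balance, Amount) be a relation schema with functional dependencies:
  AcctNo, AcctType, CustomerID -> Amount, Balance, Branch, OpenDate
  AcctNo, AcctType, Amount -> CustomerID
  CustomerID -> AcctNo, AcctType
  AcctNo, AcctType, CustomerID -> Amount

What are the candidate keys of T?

{AcctNo, AcctType, Amount}, {CustomerID}

{CustomerID}⁺ = {AcctNo, AcctType, Amount, Balance, Branch, CustomerID, OpenDate} — all of the relation — so {CustomerID} is a candidate key.
{AcctNo, AcctType, Amount}⁺ = {AcctNo, AcctType, Amount, Balance, Branch, CustomerID, OpenDate} — all of the relation — so {AcctNo, AcctType, Amount} is a candidate key.
No proper subset of any of these is a key, and no other minimal superkey exists.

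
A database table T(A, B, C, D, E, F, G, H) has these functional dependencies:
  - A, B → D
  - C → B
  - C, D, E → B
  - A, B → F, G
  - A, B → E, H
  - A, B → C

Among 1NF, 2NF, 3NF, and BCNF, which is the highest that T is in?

3NF

Candidate keys: {A, B}, {A, C}. Prime attributes: {A, B, C}.
C → B breaks BCNF: {C}⁺ = {B, C}, so {C} is not a superkey.
But every attribute on its right side ({B}) is prime, and the same holds for every other non-superkey FD, so 3NF still holds.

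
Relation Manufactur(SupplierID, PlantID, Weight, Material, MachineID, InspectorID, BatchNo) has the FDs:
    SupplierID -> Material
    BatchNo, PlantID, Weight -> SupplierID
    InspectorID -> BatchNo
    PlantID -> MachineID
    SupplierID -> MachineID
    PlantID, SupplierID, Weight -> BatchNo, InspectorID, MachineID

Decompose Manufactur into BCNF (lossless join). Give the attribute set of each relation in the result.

Candidate keys of the original relation: {BatchNo, PlantID, Weight}, {InspectorID, PlantID, Weight}, {PlantID, SupplierID, Weight}.
{BatchNo, InspectorID, MachineID, Material, PlantID, SupplierID, Weight}: {SupplierID} determines {MachineID, Material, SupplierID} here but is not a superkey — split on SupplierID -> MachineID, Material, giving {MachineID, Material, SupplierID} and {BatchNo, InspectorID, PlantID, SupplierID, Weight}.
{MachineID, Material, SupplierID} is in BCNF.
{BatchNo, InspectorID, PlantID, SupplierID, Weight}: {InspectorID} determines {BatchNo, InspectorID} here but is not a superkey — split on InspectorID -> BatchNo, giving {BatchNo, InspectorID} and {InspectorID, PlantID, SupplierID, Weight}.
{BatchNo, InspectorID} is in BCNF.
{InspectorID, PlantID, SupplierID, Weight} is in BCNF.

{BatchNo, InspectorID}; {InspectorID, PlantID, SupplierID, Weight}; {MachineID, Material, SupplierID}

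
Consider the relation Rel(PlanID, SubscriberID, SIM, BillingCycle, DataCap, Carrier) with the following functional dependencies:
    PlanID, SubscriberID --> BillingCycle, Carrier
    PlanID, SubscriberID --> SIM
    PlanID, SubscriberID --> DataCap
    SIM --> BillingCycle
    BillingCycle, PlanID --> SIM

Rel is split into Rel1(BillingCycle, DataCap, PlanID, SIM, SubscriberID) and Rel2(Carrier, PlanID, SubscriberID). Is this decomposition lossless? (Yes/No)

Common attributes: {PlanID, SubscriberID}; their closure is {BillingCycle, Carrier, DataCap, PlanID, SIM, SubscriberID}.
Since Rel1 ⊆ {BillingCycle, Carrier, DataCap, PlanID, SIM, SubscriberID}, the intersection is a superkey of Rel1; the decomposition is lossless.

Yes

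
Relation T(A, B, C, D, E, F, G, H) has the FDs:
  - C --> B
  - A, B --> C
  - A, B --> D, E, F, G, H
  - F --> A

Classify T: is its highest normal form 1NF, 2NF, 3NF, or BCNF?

Candidate keys: {A, B}, {A, C}, {B, F}, {C, F}. Prime attributes: {A, B, C, F}.
C --> B: {C}⁺ = {B, C}, which is not all of the attributes, so the left side is not a superkey — BCNF is violated.
Since {B} ⊆ prime attributes and every other non-superkey FD also has a prime right side, the schema is in 3NF.

3NF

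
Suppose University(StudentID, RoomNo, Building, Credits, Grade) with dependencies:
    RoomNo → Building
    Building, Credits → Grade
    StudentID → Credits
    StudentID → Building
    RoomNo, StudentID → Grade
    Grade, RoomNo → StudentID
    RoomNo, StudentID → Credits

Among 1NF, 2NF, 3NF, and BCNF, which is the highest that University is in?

Candidate keys: {Credits, RoomNo}, {Grade, RoomNo}, {RoomNo, StudentID}. Prime attributes: {Credits, Grade, RoomNo, StudentID}.
RoomNo → Building: {RoomNo}⁺ = {Building, RoomNo}, which is not all of the attributes, so the left side is not a superkey — BCNF is violated.
RoomNo → Building has non-prime {Building} on the right and a non-superkey on the left, so 3NF fails.
The proper key subset {RoomNo} of {Credits, RoomNo} determines non-prime {Building}, so the relation is not even in 2NF.

1NF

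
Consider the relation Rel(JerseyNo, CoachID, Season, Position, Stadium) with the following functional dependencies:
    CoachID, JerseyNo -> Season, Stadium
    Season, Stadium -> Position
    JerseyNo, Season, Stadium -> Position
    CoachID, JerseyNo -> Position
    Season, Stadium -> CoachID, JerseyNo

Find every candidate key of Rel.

{CoachID, JerseyNo}, {Season, Stadium}

{CoachID, JerseyNo}⁺ = {CoachID, JerseyNo, Position, Season, Stadium} — all of the relation — so {CoachID, JerseyNo} is a candidate key.
{Season, Stadium}⁺ = {CoachID, JerseyNo, Position, Season, Stadium} — all of the relation — so {Season, Stadium} is a candidate key.
Any other superkey properly contains one of these, so there are no further candidate keys.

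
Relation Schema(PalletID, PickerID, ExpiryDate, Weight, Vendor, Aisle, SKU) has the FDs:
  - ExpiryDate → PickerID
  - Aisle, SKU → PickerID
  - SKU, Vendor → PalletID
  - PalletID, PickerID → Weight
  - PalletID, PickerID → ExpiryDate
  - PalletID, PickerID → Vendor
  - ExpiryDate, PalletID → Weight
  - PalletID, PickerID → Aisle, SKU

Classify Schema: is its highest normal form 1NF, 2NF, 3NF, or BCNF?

3NF

Candidate keys: {Aisle, PalletID, SKU}, {Aisle, SKU, Vendor}, {ExpiryDate, PalletID}, {ExpiryDate, SKU, Vendor}, {PalletID, PickerID}, {PickerID, SKU, Vendor}. Prime attributes: {Aisle, ExpiryDate, PalletID, PickerID, SKU, Vendor}.
For ExpiryDate → PickerID we have {ExpiryDate}⁺ = {ExpiryDate, PickerID}; {ExpiryDate} is not a superkey, so BCNF fails.
But every attribute on its right side ({PickerID}) is prime, and the same holds for every other non-superkey FD, so 3NF still holds.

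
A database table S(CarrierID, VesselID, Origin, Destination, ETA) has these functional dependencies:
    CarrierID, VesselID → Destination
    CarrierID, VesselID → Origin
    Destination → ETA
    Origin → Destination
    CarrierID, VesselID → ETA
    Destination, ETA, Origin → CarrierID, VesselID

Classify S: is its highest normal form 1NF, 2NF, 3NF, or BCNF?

Candidate keys: {CarrierID, VesselID}, {Origin}. Prime attributes: {CarrierID, Origin, VesselID}.
Destination → ETA: {Destination}⁺ = {Destination, ETA}, which is not all of the attributes, so the left side is not a superkey — BCNF is violated.
Destination → ETA has non-prime {ETA} on the right and a non-superkey on the left, so 3NF fails.
No proper subset of a key has a non-prime attribute in its closure, so there is no partial dependency; 2NF holds.

2NF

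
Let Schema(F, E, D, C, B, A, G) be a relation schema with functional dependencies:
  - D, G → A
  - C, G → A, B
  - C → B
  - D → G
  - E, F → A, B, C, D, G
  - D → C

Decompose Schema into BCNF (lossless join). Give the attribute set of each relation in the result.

{A, C, G}; {B, C}; {C, D, G}; {D, E, F}

Candidate key of the original relation: {E, F}.
In {A, B, C, D, E, F, G}, {D, G} is not a superkey ({D, G}⁺ restricted to this set is {A, B, C, D, G}), so split on D, G → A, B, C into {A, B, C, D, G} and {D, E, F, G}.
In {A, B, C, D, G}, {C, G} is not a superkey ({C, G}⁺ restricted to this set is {A, B, C, G}), so split on C, G → A, B into {A, B, C, G} and {C, D, G}.
In {A, B, C, G}, {C} is not a superkey ({C}⁺ restricted to this set is {B, C}), so split on C → B into {B, C} and {A, C, G}.
{B, C} has no BCNF violation.
{A, C, G} has no BCNF violation.
{C, D, G} has no BCNF violation.
In {D, E, F, G}, {D} is not a superkey ({D}⁺ restricted to this set is {D, G}), so split on D → G into {D, G} and {D, E, F}.
{D, G} has no BCNF violation.
{D, E, F} has no BCNF violation.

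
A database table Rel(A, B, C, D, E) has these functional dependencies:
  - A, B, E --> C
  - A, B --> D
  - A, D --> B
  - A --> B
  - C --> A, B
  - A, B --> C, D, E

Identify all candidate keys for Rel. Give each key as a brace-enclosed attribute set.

{A}, {C}

{A}⁺ = {A, B, C, D, E}, which is every attribute, so {A} is a candidate key.
{C}⁺ = {A, B, C, D, E}, which is every attribute, so {C} is a candidate key.
These are minimal and exhaustive — every other superkey contains one of them.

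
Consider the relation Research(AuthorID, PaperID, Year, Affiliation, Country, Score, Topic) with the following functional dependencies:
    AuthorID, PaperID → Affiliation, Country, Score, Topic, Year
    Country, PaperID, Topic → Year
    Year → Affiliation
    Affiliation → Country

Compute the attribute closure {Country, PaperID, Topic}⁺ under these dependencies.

{Affiliation, Country, PaperID, Topic, Year}

Start with {Country, PaperID, Topic}.
Country, PaperID, Topic → Year applies; add {Year} → now {Country, PaperID, Topic, Year}.
Year → Affiliation applies; add {Affiliation} → now {Affiliation, Country, PaperID, Topic, Year}.
No further FD applies.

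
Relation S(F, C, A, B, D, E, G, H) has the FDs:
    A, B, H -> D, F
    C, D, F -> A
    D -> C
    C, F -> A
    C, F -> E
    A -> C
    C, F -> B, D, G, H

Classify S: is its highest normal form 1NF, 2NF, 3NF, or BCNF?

3NF

Candidate keys: {A, B, H}, {A, F}, {C, F}, {D, F}. Prime attributes: {A, B, C, D, F, H}.
D -> C: {D}⁺ = {C, D}, which is not all of the attributes, so the left side is not a superkey — BCNF is violated.
Its right-hand attributes {C} are all prime, as are those of every other non-superkey FD — the relation is in 3NF.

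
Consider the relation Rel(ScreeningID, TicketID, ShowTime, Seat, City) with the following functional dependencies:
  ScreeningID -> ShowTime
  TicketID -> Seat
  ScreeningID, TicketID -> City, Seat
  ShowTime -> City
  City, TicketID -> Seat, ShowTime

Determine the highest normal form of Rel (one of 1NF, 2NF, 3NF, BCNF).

Candidate key: {ScreeningID, TicketID}. Prime attributes: {ScreeningID, TicketID}.
ScreeningID -> ShowTime: {ScreeningID}⁺ = {City, ScreeningID, ShowTime}, which is not all of the attributes, so the left side is not a superkey — BCNF is violated.
ScreeningID -> ShowTime has non-prime {ShowTime} on the right and a non-superkey on the left, so 3NF fails.
Since {ScreeningID} ⊂ {ScreeningID, TicketID} and {ScreeningID}⁺ ⊇ {City, ShowTime} with {City, ShowTime} non-prime, there is a partial dependency; 2NF fails.

1NF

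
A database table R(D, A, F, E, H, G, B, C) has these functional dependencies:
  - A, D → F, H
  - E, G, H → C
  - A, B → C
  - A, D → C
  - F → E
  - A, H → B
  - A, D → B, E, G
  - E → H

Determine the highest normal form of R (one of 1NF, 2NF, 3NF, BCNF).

2NF

Candidate key: {A, D}. Prime attributes: {A, D}.
For E, G, H → C we have {E, G, H}⁺ = {C, E, G, H}; {E, G, H} is not a superkey, so BCNF fails.
E, G, H → C has non-prime {C} on the right and a non-superkey on the left, so 3NF fails.
Checking every proper subset of each key, none determines a non-prime attribute — 2NF is satisfied.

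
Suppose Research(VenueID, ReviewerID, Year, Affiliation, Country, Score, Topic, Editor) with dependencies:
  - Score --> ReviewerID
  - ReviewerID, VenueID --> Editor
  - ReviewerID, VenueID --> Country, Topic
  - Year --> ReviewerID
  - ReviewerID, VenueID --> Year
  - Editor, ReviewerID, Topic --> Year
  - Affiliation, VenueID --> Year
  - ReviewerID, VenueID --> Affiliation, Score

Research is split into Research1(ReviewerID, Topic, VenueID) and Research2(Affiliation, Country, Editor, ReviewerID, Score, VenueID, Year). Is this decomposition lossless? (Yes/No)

Research1 ∩ Research2 = {ReviewerID, VenueID}; its closure under F is {Affiliation, Country, Editor, ReviewerID, Score, Topic, VenueID, Year}.
Research1 is contained in that closure, so Research1 ∩ Research2 --> Research1 holds and the join is lossless.

Yes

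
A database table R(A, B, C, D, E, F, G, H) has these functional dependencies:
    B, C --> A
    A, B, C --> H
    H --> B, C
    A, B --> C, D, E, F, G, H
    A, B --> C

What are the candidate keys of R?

{A, B}, {B, C}, {H}

{H} is a candidate key since {H}⁺ = {A, B, C, D, E, F, G, H} covers every attribute.
{A, B} is a candidate key since {A, B}⁺ = {A, B, C, D, E, F, G, H} covers every attribute.
{B, C} is a candidate key since {B, C}⁺ = {A, B, C, D, E, F, G, H} covers every attribute.
No proper subset of any of these is a key, and no other minimal superkey exists.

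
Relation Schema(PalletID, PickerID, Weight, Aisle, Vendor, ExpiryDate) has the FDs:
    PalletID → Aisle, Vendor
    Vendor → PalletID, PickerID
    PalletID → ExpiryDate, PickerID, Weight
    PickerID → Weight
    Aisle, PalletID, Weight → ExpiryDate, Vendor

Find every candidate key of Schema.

{PalletID}, {Vendor}

{PalletID}⁺ = {Aisle, ExpiryDate, PalletID, PickerID, Vendor, Weight} — all of the relation — so {PalletID} is a candidate key.
{Vendor}⁺ = {Aisle, ExpiryDate, PalletID, PickerID, Vendor, Weight} — all of the relation — so {Vendor} is a candidate key.
No proper subset of any of these is a key, and no other minimal superkey exists.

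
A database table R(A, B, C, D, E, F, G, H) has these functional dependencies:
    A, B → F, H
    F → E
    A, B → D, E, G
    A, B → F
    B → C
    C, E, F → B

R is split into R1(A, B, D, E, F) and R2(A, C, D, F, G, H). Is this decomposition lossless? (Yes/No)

No

Common attributes: {A, D, F}; their closure is {A, D, E, F}.
R1 ⊄ {A, D, E, F} and R2 ⊄ {A, D, E, F}, so the split is lossy.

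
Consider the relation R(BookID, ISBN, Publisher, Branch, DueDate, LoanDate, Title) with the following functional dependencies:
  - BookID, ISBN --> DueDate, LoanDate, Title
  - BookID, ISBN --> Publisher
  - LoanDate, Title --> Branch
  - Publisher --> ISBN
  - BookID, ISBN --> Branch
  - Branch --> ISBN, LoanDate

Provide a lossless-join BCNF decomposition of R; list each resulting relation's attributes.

{BookID, DueDate, LoanDate, Publisher, Title}; {Branch, ISBN, LoanDate}; {Branch, Title}

Candidate keys of the original relation: {BookID, Branch}, {BookID, ISBN}, {BookID, LoanDate, Title}, {BookID, Publisher}.
Within {BookID, Branch, DueDate, ISBN, LoanDate, Publisher, Title}: {LoanDate, Title}⁺ ∩ {BookID, Branch, DueDate, ISBN, LoanDate, Publisher, Title} = {Branch, ISBN, LoanDate, Title}, not the whole set, so LoanDate, Title --> Branch, ISBN violates BCNF; decompose into {Branch, ISBN, LoanDate, Title} and {BookID, DueDate, LoanDate, Publisher, Title}.
Within {Branch, ISBN, LoanDate, Title}: {Branch}⁺ ∩ {Branch, ISBN, LoanDate, Title} = {Branch, ISBN, LoanDate}, not the whole set, so Branch --> ISBN, LoanDate violates BCNF; decompose into {Branch, ISBN, LoanDate} and {Branch, Title}.
{Branch, ISBN, LoanDate} is in BCNF.
{Branch, Title} is in BCNF.
{BookID, DueDate, LoanDate, Publisher, Title} is in BCNF.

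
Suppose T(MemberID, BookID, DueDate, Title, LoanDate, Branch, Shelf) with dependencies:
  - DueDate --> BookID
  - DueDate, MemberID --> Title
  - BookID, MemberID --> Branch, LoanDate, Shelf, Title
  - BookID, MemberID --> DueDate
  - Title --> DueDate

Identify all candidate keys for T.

{BookID, MemberID}, {DueDate, MemberID}, {MemberID, Title}

No FD produces {MemberID}, so it must be in every candidate key.
Closure of {BookID, MemberID} is {BookID, Branch, DueDate, LoanDate, MemberID, Shelf, Title}, the whole schema; {BookID, MemberID} is a candidate key.
Closure of {DueDate, MemberID} is {BookID, Branch, DueDate, LoanDate, MemberID, Shelf, Title}, the whole schema; {DueDate, MemberID} is a candidate key.
Closure of {MemberID, Title} is {BookID, Branch, DueDate, LoanDate, MemberID, Shelf, Title}, the whole schema; {MemberID, Title} is a candidate key.
No proper subset of any of these is a key, and no other minimal superkey exists.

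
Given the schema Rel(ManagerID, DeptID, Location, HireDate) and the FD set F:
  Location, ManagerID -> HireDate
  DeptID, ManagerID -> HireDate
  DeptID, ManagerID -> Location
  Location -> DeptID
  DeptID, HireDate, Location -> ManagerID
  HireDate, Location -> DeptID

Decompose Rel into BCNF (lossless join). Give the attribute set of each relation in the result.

{DeptID, Location}; {HireDate, Location, ManagerID}

Candidate keys of the original relation: {DeptID, ManagerID}, {HireDate, Location}, {Location, ManagerID}.
In {DeptID, HireDate, Location, ManagerID}, {Location} is not a superkey ({Location}⁺ restricted to this set is {DeptID, Location}), so split on Location -> DeptID into {DeptID, Location} and {HireDate, Location, ManagerID}.
{DeptID, Location} has no BCNF violation.
{HireDate, Location, ManagerID} has no BCNF violation.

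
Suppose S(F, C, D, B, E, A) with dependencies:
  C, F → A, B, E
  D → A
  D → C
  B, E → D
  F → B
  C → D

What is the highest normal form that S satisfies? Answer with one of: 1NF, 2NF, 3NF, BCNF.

Candidate keys: {C, F}, {D, F}, {E, F}. Prime attributes: {C, D, E, F}.
D → A: {D}⁺ = {A, C, D}, which is not all of the attributes, so the left side is not a superkey — BCNF is violated.
Because {A} is non-prime and the left side of D → A is not a superkey, the relation is not in 3NF.
Since {C} ⊂ {C, F} and {C}⁺ ⊇ {A} with {A} non-prime, there is a partial dependency; 2NF fails.

1NF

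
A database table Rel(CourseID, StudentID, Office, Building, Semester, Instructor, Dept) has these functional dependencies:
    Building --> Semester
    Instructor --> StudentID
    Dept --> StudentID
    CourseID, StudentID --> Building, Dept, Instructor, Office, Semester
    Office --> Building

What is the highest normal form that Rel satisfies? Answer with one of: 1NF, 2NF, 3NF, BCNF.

Candidate keys: {CourseID, Dept}, {CourseID, Instructor}, {CourseID, StudentID}. Prime attributes: {CourseID, Dept, Instructor, StudentID}.
For Building --> Semester we have {Building}⁺ = {Building, Semester}; {Building} is not a superkey, so BCNF fails.
Building --> Semester determines the non-prime attribute {Semester} from a non-superkey — 3NF is violated.
No proper subset of a key has a non-prime attribute in its closure, so there is no partial dependency; 2NF holds.

2NF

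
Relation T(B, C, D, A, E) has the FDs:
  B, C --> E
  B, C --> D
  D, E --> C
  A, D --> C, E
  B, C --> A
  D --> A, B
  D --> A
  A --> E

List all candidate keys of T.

{D}⁺ = {A, B, C, D, E}, which is every attribute, so {D} is a candidate key.
{B, C}⁺ = {A, B, C, D, E}, which is every attribute, so {B, C} is a candidate key.
These are minimal and exhaustive — every other superkey contains one of them.

{B, C}, {D}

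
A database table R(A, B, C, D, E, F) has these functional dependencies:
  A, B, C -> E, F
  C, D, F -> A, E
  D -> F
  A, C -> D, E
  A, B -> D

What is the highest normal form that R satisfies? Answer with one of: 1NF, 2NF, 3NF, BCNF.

1NF

Candidate keys: {A, B, C}, {B, C, D}. Prime attributes: {A, B, C, D}.
For C, D, F -> A, E we have {C, D, F}⁺ = {A, C, D, E, F}; {C, D, F} is not a superkey, so BCNF fails.
C, D, F -> A, E determines the non-prime attribute {E} from a non-superkey — 3NF is violated.
The proper key subset {A, B} of {A, B, C} determines non-prime {F}, so the relation is not even in 2NF.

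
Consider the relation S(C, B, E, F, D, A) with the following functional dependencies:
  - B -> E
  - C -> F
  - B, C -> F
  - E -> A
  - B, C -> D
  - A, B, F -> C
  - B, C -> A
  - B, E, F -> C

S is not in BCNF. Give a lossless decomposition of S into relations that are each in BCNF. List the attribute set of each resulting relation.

Candidate keys of the original relation: {B, C}, {B, F}.
Within {A, B, C, D, E, F}: {B}⁺ ∩ {A, B, C, D, E, F} = {A, B, E}, not the whole set, so B -> A, E violates BCNF; decompose into {A, B, E} and {B, C, D, F}.
Within {A, B, E}: {E}⁺ ∩ {A, B, E} = {A, E}, not the whole set, so E -> A violates BCNF; decompose into {A, E} and {B, E}.
{A, E} is in BCNF.
{B, E} is in BCNF.
Within {B, C, D, F}: {C}⁺ ∩ {B, C, D, F} = {C, F}, not the whole set, so C -> F violates BCNF; decompose into {C, F} and {B, C, D}.
{C, F} is in BCNF.
{B, C, D} is in BCNF.

{A, E}; {B, C, D}; {B, E}; {C, F}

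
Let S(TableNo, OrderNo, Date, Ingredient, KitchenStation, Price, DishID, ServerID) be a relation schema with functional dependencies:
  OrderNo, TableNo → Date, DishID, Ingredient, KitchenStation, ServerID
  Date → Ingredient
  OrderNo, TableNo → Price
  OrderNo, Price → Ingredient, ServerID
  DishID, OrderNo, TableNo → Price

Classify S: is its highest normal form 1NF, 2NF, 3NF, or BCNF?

Candidate key: {OrderNo, TableNo}. Prime attributes: {OrderNo, TableNo}.
Date → Ingredient breaks BCNF: {Date}⁺ = {Date, Ingredient}, so {Date} is not a superkey.
Because {Ingredient} is non-prime and the left side of Date → Ingredient is not a superkey, the relation is not in 3NF.
Checking every proper subset of each key, none determines a non-prime attribute — 2NF is satisfied.

2NF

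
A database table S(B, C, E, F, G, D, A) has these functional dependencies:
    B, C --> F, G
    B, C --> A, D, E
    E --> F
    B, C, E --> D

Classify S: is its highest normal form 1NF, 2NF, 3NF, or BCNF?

2NF

Candidate key: {B, C}. Prime attributes: {B, C}.
E --> F breaks BCNF: {E}⁺ = {E, F}, so {E} is not a superkey.
Because {F} is non-prime and the left side of E --> F is not a superkey, the relation is not in 3NF.
No proper subset of a key has a non-prime attribute in its closure, so there is no partial dependency; 2NF holds.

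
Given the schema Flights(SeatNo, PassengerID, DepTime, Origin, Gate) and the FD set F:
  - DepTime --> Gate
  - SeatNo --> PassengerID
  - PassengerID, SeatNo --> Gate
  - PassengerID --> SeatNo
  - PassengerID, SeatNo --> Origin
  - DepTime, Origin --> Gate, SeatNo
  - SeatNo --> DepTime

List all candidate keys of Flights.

{DepTime, Origin}, {PassengerID}, {SeatNo}

Closure of {PassengerID} is {DepTime, Gate, Origin, PassengerID, SeatNo}, the whole schema; {PassengerID} is a candidate key.
Closure of {SeatNo} is {DepTime, Gate, Origin, PassengerID, SeatNo}, the whole schema; {SeatNo} is a candidate key.
Closure of {DepTime, Origin} is {DepTime, Gate, Origin, PassengerID, SeatNo}, the whole schema; {DepTime, Origin} is a candidate key.
No proper subset of any of these is a key, and no other minimal superkey exists.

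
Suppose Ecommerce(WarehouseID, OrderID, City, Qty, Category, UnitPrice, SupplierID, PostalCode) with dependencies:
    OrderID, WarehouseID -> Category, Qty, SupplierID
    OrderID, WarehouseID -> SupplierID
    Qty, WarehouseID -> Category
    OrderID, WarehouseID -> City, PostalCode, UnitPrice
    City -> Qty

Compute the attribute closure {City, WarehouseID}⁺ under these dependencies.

{Category, City, Qty, WarehouseID}

Start with {City, WarehouseID}.
City -> Qty applies; add {Qty} → now {City, Qty, WarehouseID}.
Qty, WarehouseID -> Category applies; add {Category} → now {Category, City, Qty, WarehouseID}.
No further FD applies.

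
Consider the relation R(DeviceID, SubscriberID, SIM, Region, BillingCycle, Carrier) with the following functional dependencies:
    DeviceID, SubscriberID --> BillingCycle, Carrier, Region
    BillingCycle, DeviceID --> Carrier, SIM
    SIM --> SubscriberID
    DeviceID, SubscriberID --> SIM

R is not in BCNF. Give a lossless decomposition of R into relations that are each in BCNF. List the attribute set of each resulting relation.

Candidate keys of the original relation: {BillingCycle, DeviceID}, {DeviceID, SIM}, {DeviceID, SubscriberID}.
Within {BillingCycle, Carrier, DeviceID, Region, SIM, SubscriberID}: {SIM}⁺ ∩ {BillingCycle, Carrier, DeviceID, Region, SIM, SubscriberID} = {SIM, SubscriberID}, not the whole set, so SIM --> SubscriberID violates BCNF; decompose into {SIM, SubscriberID} and {BillingCycle, Carrier, DeviceID, Region, SIM}.
{SIM, SubscriberID} has no BCNF violation.
{BillingCycle, Carrier, DeviceID, Region, SIM} has no BCNF violation.

{BillingCycle, Carrier, DeviceID, Region, SIM}; {SIM, SubscriberID}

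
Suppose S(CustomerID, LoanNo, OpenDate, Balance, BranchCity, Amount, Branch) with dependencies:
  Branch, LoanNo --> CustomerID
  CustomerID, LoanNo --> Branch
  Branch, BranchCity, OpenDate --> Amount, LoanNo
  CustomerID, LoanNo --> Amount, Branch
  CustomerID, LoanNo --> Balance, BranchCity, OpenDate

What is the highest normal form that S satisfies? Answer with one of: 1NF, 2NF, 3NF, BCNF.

BCNF

Candidate keys: {Branch, BranchCity, OpenDate}, {Branch, LoanNo}, {CustomerID, LoanNo}. Prime attributes: {Branch, BranchCity, CustomerID, LoanNo, OpenDate}.
Every FD has a superkey on the left, so the relation is in BCNF.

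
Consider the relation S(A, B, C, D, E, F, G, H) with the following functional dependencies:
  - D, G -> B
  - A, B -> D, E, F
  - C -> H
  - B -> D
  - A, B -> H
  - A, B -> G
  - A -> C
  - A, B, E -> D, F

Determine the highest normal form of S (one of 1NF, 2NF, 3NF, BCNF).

1NF

Candidate keys: {A, B}, {A, D, G}. Prime attributes: {A, B, D, G}.
D, G -> B breaks BCNF: {D, G}⁺ = {B, D, G}, so {D, G} is not a superkey.
C -> H determines the non-prime attribute {H} from a non-superkey — 3NF is violated.
Since {A} ⊂ {A, B} and {A}⁺ ⊇ {C, H} with {C, H} non-prime, there is a partial dependency; 2NF fails.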